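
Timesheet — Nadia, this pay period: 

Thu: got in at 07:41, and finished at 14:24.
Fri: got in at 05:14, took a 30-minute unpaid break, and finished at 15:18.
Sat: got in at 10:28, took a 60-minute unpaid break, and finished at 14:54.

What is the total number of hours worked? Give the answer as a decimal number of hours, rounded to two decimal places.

Thu: 07:41–14:24 = 6 h 43 min
Fri: 05:14–15:18 = 10 h 4 min; less 30 min break → 9 h 34 min
Sat: 10:28–14:54 = 4 h 26 min; less 60 min break → 3 h 26 min
Total: 6 h 43 min + 9 h 34 min + 3 h 26 min = 19 h 43 min.

19.72 hours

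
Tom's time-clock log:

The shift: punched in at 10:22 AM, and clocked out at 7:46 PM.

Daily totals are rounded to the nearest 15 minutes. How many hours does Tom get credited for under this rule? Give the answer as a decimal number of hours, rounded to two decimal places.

The shift: 10:22 AM–7:46 PM = 9 h 24 min → rounds to 9 h 30 min

9.50 hours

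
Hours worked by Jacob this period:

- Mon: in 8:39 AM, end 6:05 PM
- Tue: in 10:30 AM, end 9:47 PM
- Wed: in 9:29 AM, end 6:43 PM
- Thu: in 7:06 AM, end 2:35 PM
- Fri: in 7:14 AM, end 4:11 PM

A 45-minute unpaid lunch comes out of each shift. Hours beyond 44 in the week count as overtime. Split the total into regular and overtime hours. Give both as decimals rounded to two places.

Mon: 8:39 AM–6:05 PM = 9 h 26 min; less 45 min break → 8 h 41 min
Tue: 10:30 AM–9:47 PM = 11 h 17 min; less 45 min break → 10 h 32 min
Wed: 9:29 AM–6:43 PM = 9 h 14 min; less 45 min break → 8 h 29 min
Thu: 7:06 AM–2:35 PM = 7 h 29 min; less 45 min break → 6 h 44 min
Fri: 7:14 AM–4:11 PM = 8 h 57 min; less 45 min break → 8 h 12 min
Total worked: 42 h 38 min = 42.63 h.
Threshold 44 h → overtime 0 h 0 min, regular 42 h 38 min.

Regular 42.63 hours, overtime 0.00 hours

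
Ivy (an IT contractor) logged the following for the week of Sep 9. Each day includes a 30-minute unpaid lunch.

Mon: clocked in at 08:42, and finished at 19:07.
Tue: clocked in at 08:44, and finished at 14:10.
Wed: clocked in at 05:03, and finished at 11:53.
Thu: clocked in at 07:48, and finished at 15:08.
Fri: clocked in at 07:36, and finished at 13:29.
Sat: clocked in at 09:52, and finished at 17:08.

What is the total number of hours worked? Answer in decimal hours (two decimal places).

40.17 hours

Mon: 08:42–19:07 = 10 h 25 min; less 30 min break → 9 h 55 min
Tue: 08:44–14:10 = 5 h 26 min; less 30 min break → 4 h 56 min
Wed: 05:03–11:53 = 6 h 50 min; less 30 min break → 6 h 20 min
Thu: 07:48–15:08 = 7 h 20 min; less 30 min break → 6 h 50 min
Fri: 07:36–13:29 = 5 h 53 min; less 30 min break → 5 h 23 min
Sat: 09:52–17:08 = 7 h 16 min; less 30 min break → 6 h 46 min
Total: 9 h 55 min + 4 h 56 min + 6 h 20 min + 6 h 50 min + 5 h 23 min + 6 h 46 min = 40 h 10 min.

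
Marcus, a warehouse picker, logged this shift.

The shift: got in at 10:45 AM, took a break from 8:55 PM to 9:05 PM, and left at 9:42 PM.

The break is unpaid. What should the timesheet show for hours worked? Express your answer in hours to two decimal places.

10.78 hours

The shift: 10:45 AM–9:42 PM = 10 h 57 min; less 10 min break → 10 h 47 min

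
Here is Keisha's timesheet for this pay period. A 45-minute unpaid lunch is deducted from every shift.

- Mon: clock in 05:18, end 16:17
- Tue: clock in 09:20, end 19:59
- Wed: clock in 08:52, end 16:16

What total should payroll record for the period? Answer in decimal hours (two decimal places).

26.78 hours

Mon: 05:18–16:17 = 10 h 59 min; less 45 min break → 10 h 14 min
Tue: 09:20–19:59 = 10 h 39 min; less 45 min break → 9 h 54 min
Wed: 08:52–16:16 = 7 h 24 min; less 45 min break → 6 h 39 min
Total: 10 h 14 min + 9 h 54 min + 6 h 39 min = 26 h 47 min.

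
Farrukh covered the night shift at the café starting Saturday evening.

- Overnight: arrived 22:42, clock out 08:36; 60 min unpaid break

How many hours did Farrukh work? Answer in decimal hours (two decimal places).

Overnight: 22:42 → midnight = 1 h 18 min; midnight → 08:36 = 8 h 36 min; span 9 h 54 min; less 60 min break → 8 h 54 min

8.90 hours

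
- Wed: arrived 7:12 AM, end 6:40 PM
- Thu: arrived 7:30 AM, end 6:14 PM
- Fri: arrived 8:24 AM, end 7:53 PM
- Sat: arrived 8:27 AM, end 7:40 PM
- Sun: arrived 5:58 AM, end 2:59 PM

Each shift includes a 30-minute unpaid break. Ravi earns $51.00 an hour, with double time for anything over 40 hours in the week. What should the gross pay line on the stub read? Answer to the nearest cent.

Wed: 7:12 AM–6:40 PM = 11 h 28 min; less 30 min break → 10 h 58 min
Thu: 7:30 AM–6:14 PM = 10 h 44 min; less 30 min break → 10 h 14 min
Fri: 8:24 AM–7:53 PM = 11 h 29 min; less 30 min break → 10 h 59 min
Sat: 8:27 AM–7:40 PM = 11 h 13 min; less 30 min break → 10 h 43 min
Sun: 5:58 AM–2:59 PM = 9 h 1 min; less 30 min break → 8 h 31 min
Total worked: 51 h 25 min = 3085 min.
Regular 40 h 0 min = 2400 min at $51.00/h; overtime 11 h 25 min = 685 min at $102.00/h.
Pay = (2400 × $51.00 + 685 × $102.00) ÷ 60 = $3204.50.

$3204.50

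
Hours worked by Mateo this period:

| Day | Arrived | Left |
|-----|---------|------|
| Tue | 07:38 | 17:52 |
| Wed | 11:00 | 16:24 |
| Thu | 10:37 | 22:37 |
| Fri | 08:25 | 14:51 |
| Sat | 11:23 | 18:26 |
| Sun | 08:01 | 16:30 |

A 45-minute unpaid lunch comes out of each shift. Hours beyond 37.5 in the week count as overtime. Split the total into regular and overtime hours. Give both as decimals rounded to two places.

Tue: 07:38–17:52 = 10 h 14 min; less 45 min break → 9 h 29 min
Wed: 11:00–16:24 = 5 h 24 min; less 45 min break → 4 h 39 min
Thu: 10:37–22:37 = 12 h 0 min; less 45 min break → 11 h 15 min
Fri: 08:25–14:51 = 6 h 26 min; less 45 min break → 5 h 41 min
Sat: 11:23–18:26 = 7 h 3 min; less 45 min break → 6 h 18 min
Sun: 08:01–16:30 = 8 h 29 min; less 45 min break → 7 h 44 min
Total worked: 45 h 6 min = 45.10 h.
Threshold 37.5 h → overtime 7 h 36 min, regular 37 h 30 min.

Regular 37.50 hours, overtime 7.60 hours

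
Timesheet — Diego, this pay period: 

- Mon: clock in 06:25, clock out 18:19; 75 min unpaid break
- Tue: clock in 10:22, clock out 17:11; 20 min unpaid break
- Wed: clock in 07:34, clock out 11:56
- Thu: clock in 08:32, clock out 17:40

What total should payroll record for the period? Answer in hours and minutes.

Mon: 06:25–18:19 = 11 h 54 min; less 75 min break → 10 h 39 min
Tue: 10:22–17:11 = 6 h 49 min; less 20 min break → 6 h 29 min
Wed: 07:34–11:56 = 4 h 22 min
Thu: 08:32–17:40 = 9 h 8 min
Total: 10 h 39 min + 6 h 29 min + 4 h 22 min + 9 h 8 min = 30 h 38 min.

30 h 38 min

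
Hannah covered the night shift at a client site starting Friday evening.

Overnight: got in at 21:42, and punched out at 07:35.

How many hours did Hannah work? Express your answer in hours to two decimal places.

9.88 hours

Overnight: 21:42 → midnight = 2 h 18 min; midnight → 07:35 = 7 h 35 min; span 9 h 53 min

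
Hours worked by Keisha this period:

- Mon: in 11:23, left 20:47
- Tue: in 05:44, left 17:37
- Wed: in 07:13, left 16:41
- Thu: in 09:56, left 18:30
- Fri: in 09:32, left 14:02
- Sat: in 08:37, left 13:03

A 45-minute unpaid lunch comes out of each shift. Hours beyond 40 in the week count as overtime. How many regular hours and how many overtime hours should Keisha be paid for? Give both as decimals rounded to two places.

Regular 40.00 hours, overtime 3.75 hours

Mon: 11:23–20:47 = 9 h 24 min; less 45 min break → 8 h 39 min
Tue: 05:44–17:37 = 11 h 53 min; less 45 min break → 11 h 8 min
Wed: 07:13–16:41 = 9 h 28 min; less 45 min break → 8 h 43 min
Thu: 09:56–18:30 = 8 h 34 min; less 45 min break → 7 h 49 min
Fri: 09:32–14:02 = 4 h 30 min; less 45 min break → 3 h 45 min
Sat: 08:37–13:03 = 4 h 26 min; less 45 min break → 3 h 41 min
Total worked: 43 h 45 min = 43.75 h.
Threshold 40 h → overtime 3 h 45 min, regular 40 h 0 min.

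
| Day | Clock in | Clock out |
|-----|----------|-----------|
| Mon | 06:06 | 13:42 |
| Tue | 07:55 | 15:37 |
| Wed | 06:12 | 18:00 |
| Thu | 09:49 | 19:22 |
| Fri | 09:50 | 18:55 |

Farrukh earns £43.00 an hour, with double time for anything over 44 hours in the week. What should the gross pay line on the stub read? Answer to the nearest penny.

£2041.07

Mon: 06:06–13:42 = 7 h 36 min
Tue: 07:55–15:37 = 7 h 42 min
Wed: 06:12–18:00 = 11 h 48 min
Thu: 09:49–19:22 = 9 h 33 min
Fri: 09:50–18:55 = 9 h 5 min
Total worked: 45 h 44 min = 2744 min.
Regular 44 h 0 min = 2640 min at £43.00/h; overtime 1 h 44 min = 104 min at £86.00/h.
Pay = (2640 × £43.00 + 104 × £86.00) ÷ 60 = £2041.07.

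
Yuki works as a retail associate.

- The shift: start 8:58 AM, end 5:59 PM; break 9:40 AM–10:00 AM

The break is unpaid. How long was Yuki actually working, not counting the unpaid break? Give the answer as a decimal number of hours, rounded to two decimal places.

The shift: 8:58 AM–5:59 PM = 9 h 1 min; less 20 min break → 8 h 41 min

8.68 hours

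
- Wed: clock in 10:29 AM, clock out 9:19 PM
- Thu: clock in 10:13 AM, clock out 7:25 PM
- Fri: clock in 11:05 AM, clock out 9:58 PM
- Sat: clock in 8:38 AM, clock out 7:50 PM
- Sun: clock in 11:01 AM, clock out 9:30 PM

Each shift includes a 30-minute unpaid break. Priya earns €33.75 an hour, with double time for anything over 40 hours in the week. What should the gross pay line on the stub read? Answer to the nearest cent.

Wed: 10:29 AM–9:19 PM = 10 h 50 min; less 30 min break → 10 h 20 min
Thu: 10:13 AM–7:25 PM = 9 h 12 min; less 30 min break → 8 h 42 min
Fri: 11:05 AM–9:58 PM = 10 h 53 min; less 30 min break → 10 h 23 min
Sat: 8:38 AM–7:50 PM = 11 h 12 min; less 30 min break → 10 h 42 min
Sun: 11:01 AM–9:30 PM = 10 h 29 min; less 30 min break → 9 h 59 min
Total worked: 50 h 6 min = 3006 min.
Regular 40 h 0 min = 2400 min at €33.75/h; overtime 10 h 6 min = 606 min at €67.50/h.
Pay = (2400 × €33.75 + 606 × €67.50) ÷ 60 = €2031.75.

€2031.75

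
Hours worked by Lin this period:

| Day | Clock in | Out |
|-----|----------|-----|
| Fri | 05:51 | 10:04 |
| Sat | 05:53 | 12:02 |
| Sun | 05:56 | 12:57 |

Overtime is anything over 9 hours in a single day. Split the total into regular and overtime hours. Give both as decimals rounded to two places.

Fri: 05:51–10:04 = 4 h 13 min
Sat: 05:53–12:02 = 6 h 9 min
Sun: 05:56–12:57 = 7 h 1 min
Fri reg 4 h 13 min / OT 0 h 0 min; Sat reg 6 h 9 min / OT 0 h 0 min; Sun reg 7 h 1 min / OT 0 h 0 min.
Totals: regular 17 h 23 min, overtime 0 h 0 min.

Regular 17.38 hours, overtime 0.00 hours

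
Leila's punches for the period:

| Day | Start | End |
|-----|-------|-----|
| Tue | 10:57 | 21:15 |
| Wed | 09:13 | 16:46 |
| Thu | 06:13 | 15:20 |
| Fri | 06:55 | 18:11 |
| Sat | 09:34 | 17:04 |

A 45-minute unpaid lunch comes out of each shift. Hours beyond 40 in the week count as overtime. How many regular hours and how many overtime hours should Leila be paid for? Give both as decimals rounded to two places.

Regular 40.00 hours, overtime 1.98 hours

Tue: 10:57–21:15 = 10 h 18 min; less 45 min break → 9 h 33 min
Wed: 09:13–16:46 = 7 h 33 min; less 45 min break → 6 h 48 min
Thu: 06:13–15:20 = 9 h 7 min; less 45 min break → 8 h 22 min
Fri: 06:55–18:11 = 11 h 16 min; less 45 min break → 10 h 31 min
Sat: 09:34–17:04 = 7 h 30 min; less 45 min break → 6 h 45 min
Total worked: 41 h 59 min = 41.98 h.
Threshold 40 h → overtime 1 h 59 min, regular 40 h 0 min.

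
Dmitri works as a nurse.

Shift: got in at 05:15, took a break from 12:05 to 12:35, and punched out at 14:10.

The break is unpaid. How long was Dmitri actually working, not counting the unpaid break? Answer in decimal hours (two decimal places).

8.42 hours

Shift: 05:15–14:10 = 8 h 55 min; less 30 min break → 8 h 25 min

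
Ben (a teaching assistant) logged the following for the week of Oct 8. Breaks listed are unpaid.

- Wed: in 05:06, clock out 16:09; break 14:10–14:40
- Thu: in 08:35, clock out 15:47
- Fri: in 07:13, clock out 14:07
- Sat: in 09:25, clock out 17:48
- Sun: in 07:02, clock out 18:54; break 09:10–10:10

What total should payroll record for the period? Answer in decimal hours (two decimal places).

Wed: 05:06–16:09 = 11 h 3 min; less 30 min break → 10 h 33 min
Thu: 08:35–15:47 = 7 h 12 min
Fri: 07:13–14:07 = 6 h 54 min
Sat: 09:25–17:48 = 8 h 23 min
Sun: 07:02–18:54 = 11 h 52 min; less 60 min break → 10 h 52 min
Total: 10 h 33 min + 7 h 12 min + 6 h 54 min + 8 h 23 min + 10 h 52 min = 43 h 54 min.

43.90 hours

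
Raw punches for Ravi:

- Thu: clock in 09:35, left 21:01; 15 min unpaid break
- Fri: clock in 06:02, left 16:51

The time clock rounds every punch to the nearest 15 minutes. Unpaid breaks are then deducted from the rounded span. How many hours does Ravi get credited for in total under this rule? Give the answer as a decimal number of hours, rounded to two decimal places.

Thu: in 09:35→09:30, out 21:01→21:00; 11 h 30 min − 15 min = 11 h 15 min
Fri: in 06:02→06:00, out 16:51→16:45; 10 h 45 min
Total credited: 22 h 0 min.

22.00 hours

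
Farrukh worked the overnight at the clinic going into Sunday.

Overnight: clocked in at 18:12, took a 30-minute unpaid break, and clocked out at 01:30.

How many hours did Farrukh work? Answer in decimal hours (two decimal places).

Overnight: 18:12 → midnight = 5 h 48 min; midnight → 01:30 = 1 h 30 min; span 7 h 18 min; less 30 min break → 6 h 48 min

6.80 hours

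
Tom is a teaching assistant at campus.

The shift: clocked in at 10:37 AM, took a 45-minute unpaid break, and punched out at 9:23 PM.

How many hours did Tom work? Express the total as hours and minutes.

10 h 1 min

The shift: 10:37 AM–9:23 PM = 10 h 46 min; less 45 min break → 10 h 1 min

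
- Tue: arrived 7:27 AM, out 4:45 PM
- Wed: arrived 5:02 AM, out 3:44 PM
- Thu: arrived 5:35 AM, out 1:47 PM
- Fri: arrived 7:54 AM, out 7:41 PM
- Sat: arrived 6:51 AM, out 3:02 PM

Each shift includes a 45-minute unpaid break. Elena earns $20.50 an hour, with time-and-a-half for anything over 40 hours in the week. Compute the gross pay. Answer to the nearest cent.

Tue: 7:27 AM–4:45 PM = 9 h 18 min; less 45 min break → 8 h 33 min
Wed: 5:02 AM–3:44 PM = 10 h 42 min; less 45 min break → 9 h 57 min
Thu: 5:35 AM–1:47 PM = 8 h 12 min; less 45 min break → 7 h 27 min
Fri: 7:54 AM–7:41 PM = 11 h 47 min; less 45 min break → 11 h 2 min
Sat: 6:51 AM–3:02 PM = 8 h 11 min; less 45 min break → 7 h 26 min
Total worked: 44 h 25 min = 2665 min.
Regular 40 h 0 min = 2400 min at $20.50/h; overtime 4 h 25 min = 265 min at $30.75/h.
Pay = (2400 × $20.50 + 265 × $30.75) ÷ 60 = $955.81.

$955.81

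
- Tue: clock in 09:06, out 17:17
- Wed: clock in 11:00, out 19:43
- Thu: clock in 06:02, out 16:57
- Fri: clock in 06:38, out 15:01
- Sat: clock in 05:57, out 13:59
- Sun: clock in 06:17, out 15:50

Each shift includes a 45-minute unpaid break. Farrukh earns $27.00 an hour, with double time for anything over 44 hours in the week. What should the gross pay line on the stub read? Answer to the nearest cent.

$1473.30

Tue: 09:06–17:17 = 8 h 11 min; less 45 min break → 7 h 26 min
Wed: 11:00–19:43 = 8 h 43 min; less 45 min break → 7 h 58 min
Thu: 06:02–16:57 = 10 h 55 min; less 45 min break → 10 h 10 min
Fri: 06:38–15:01 = 8 h 23 min; less 45 min break → 7 h 38 min
Sat: 05:57–13:59 = 8 h 2 min; less 45 min break → 7 h 17 min
Sun: 06:17–15:50 = 9 h 33 min; less 45 min break → 8 h 48 min
Total worked: 49 h 17 min = 2957 min.
Regular 44 h 0 min = 2640 min at $27.00/h; overtime 5 h 17 min = 317 min at $54.00/h.
Pay = (2640 × $27.00 + 317 × $54.00) ÷ 60 = $1473.30.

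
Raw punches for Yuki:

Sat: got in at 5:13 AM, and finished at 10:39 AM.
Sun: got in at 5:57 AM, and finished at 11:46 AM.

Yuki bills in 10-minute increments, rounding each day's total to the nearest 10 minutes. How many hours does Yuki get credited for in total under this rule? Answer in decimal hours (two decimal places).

Sat: 5:13 AM–10:39 AM = 5 h 26 min → rounds to 5 h 30 min
Sun: 5:57 AM–11:46 AM = 5 h 49 min → rounds to 5 h 50 min
Total credited: 11 h 20 min.

11.33 hours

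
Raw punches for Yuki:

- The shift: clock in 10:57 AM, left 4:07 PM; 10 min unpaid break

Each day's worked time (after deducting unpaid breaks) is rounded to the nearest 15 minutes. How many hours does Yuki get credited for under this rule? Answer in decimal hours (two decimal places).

The shift: 10:57 AM–4:07 PM = 5 h 10 min − 10 min = 5 h 0 min → rounds to 5 h 0 min

5.00 hours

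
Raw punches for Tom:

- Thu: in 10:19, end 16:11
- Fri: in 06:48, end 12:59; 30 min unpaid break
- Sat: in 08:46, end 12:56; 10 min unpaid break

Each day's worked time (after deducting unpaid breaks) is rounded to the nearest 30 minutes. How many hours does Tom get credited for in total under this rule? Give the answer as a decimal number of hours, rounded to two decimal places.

15.50 hours

Thu: 10:19–16:11 = 5 h 52 min → rounds to 6 h 0 min
Fri: 06:48–12:59 = 6 h 11 min − 30 min = 5 h 41 min → rounds to 5 h 30 min
Sat: 08:46–12:56 = 4 h 10 min − 10 min = 4 h 0 min → rounds to 4 h 0 min
Total credited: 15 h 30 min.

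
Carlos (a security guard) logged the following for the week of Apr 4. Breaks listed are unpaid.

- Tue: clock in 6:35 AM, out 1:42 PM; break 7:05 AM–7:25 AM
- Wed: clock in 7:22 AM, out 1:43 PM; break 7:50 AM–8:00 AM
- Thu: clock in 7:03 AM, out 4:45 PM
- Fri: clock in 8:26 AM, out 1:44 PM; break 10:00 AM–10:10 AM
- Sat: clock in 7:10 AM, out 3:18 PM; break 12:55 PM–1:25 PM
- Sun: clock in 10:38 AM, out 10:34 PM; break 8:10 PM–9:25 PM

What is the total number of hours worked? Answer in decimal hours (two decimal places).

Tue: 6:35 AM–1:42 PM = 7 h 7 min; less 20 min break → 6 h 47 min
Wed: 7:22 AM–1:43 PM = 6 h 21 min; less 10 min break → 6 h 11 min
Thu: 7:03 AM–4:45 PM = 9 h 42 min
Fri: 8:26 AM–1:44 PM = 5 h 18 min; less 10 min break → 5 h 8 min
Sat: 7:10 AM–3:18 PM = 8 h 8 min; less 30 min break → 7 h 38 min
Sun: 10:38 AM–10:34 PM = 11 h 56 min; less 75 min break → 10 h 41 min
Total: 6 h 47 min + 6 h 11 min + 9 h 42 min + 5 h 8 min + 7 h 38 min + 10 h 41 min = 46 h 7 min.

46.12 hours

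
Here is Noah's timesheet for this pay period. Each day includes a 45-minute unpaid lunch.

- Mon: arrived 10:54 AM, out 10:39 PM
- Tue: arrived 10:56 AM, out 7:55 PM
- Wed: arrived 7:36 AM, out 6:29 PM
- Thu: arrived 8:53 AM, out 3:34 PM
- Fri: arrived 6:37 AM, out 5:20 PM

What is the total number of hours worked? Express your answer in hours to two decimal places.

45.27 hours

Mon: 10:54 AM–10:39 PM = 11 h 45 min; less 45 min break → 11 h 0 min
Tue: 10:56 AM–7:55 PM = 8 h 59 min; less 45 min break → 8 h 14 min
Wed: 7:36 AM–6:29 PM = 10 h 53 min; less 45 min break → 10 h 8 min
Thu: 8:53 AM–3:34 PM = 6 h 41 min; less 45 min break → 5 h 56 min
Fri: 6:37 AM–5:20 PM = 10 h 43 min; less 45 min break → 9 h 58 min
Total: 11 h 0 min + 8 h 14 min + 10 h 8 min + 5 h 56 min + 9 h 58 min = 45 h 16 min.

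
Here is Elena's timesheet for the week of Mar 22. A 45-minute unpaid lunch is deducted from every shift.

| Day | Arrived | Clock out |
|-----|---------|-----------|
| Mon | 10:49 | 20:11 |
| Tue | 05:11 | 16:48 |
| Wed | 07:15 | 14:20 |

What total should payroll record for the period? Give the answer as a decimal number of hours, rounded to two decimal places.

Mon: 10:49–20:11 = 9 h 22 min; less 45 min break → 8 h 37 min
Tue: 05:11–16:48 = 11 h 37 min; less 45 min break → 10 h 52 min
Wed: 07:15–14:20 = 7 h 5 min; less 45 min break → 6 h 20 min
Total: 8 h 37 min + 10 h 52 min + 6 h 20 min = 25 h 49 min.

25.82 hours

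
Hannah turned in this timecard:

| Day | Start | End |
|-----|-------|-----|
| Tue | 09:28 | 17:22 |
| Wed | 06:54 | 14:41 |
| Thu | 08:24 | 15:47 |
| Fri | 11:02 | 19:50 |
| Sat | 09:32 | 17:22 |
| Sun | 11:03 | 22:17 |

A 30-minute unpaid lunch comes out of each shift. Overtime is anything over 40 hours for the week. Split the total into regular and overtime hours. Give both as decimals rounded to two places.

Regular 40.00 hours, overtime 7.93 hours

Tue: 09:28–17:22 = 7 h 54 min; less 30 min break → 7 h 24 min
Wed: 06:54–14:41 = 7 h 47 min; less 30 min break → 7 h 17 min
Thu: 08:24–15:47 = 7 h 23 min; less 30 min break → 6 h 53 min
Fri: 11:02–19:50 = 8 h 48 min; less 30 min break → 8 h 18 min
Sat: 09:32–17:22 = 7 h 50 min; less 30 min break → 7 h 20 min
Sun: 11:03–22:17 = 11 h 14 min; less 30 min break → 10 h 44 min
Total worked: 47 h 56 min = 47.93 h.
Threshold 40 h → overtime 7 h 56 min, regular 40 h 0 min.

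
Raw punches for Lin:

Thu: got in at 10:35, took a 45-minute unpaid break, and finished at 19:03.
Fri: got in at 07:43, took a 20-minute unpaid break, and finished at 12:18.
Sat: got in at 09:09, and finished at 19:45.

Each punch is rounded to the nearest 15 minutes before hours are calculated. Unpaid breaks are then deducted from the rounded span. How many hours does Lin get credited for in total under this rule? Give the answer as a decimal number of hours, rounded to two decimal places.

22.42 hours

Thu: in 10:35→10:30, out 19:03→19:00; 8 h 30 min − 45 min = 7 h 45 min
Fri: in 07:43→07:45, out 12:18→12:15; 4 h 30 min − 20 min = 4 h 10 min
Sat: in 09:09→09:15, out 19:45→19:45; 10 h 30 min
Total credited: 22 h 25 min.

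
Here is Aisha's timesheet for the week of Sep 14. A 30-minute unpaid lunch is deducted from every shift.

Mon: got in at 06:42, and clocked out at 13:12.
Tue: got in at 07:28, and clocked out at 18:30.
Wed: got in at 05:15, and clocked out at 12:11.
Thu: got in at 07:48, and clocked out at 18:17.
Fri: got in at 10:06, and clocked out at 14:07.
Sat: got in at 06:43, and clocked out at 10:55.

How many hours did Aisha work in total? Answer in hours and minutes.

Mon: 06:42–13:12 = 6 h 30 min; less 30 min break → 6 h 0 min
Tue: 07:28–18:30 = 11 h 2 min; less 30 min break → 10 h 32 min
Wed: 05:15–12:11 = 6 h 56 min; less 30 min break → 6 h 26 min
Thu: 07:48–18:17 = 10 h 29 min; less 30 min break → 9 h 59 min
Fri: 10:06–14:07 = 4 h 1 min; less 30 min break → 3 h 31 min
Sat: 06:43–10:55 = 4 h 12 min; less 30 min break → 3 h 42 min
Total: 6 h 0 min + 10 h 32 min + 6 h 26 min + 9 h 59 min + 3 h 31 min + 3 h 42 min = 40 h 10 min.

40 h 10 min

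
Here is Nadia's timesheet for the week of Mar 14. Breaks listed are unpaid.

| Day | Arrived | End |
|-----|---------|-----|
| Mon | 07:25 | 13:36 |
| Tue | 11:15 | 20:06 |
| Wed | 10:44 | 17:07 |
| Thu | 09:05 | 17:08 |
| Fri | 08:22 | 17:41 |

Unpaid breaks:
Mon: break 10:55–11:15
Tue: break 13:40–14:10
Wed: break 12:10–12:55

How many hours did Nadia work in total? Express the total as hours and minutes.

37 h 12 min

Mon: 07:25–13:36 = 6 h 11 min; less 20 min break → 5 h 51 min
Tue: 11:15–20:06 = 8 h 51 min; less 30 min break → 8 h 21 min
Wed: 10:44–17:07 = 6 h 23 min; less 45 min break → 5 h 38 min
Thu: 09:05–17:08 = 8 h 3 min
Fri: 08:22–17:41 = 9 h 19 min
Total: 5 h 51 min + 8 h 21 min + 5 h 38 min + 8 h 3 min + 9 h 19 min = 37 h 12 min.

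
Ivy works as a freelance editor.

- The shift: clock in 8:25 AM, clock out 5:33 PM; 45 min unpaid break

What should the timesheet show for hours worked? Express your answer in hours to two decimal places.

The shift: 8:25 AM–5:33 PM = 9 h 8 min; less 45 min break → 8 h 23 min

8.38 hours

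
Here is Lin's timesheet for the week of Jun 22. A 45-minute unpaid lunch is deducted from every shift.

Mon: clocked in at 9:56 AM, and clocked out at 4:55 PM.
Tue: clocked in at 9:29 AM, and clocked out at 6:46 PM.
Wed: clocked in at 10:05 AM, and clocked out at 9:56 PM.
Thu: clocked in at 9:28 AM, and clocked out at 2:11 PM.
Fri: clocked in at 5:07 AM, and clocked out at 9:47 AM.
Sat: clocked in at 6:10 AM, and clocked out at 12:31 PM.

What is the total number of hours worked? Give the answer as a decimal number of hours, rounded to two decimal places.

Mon: 9:56 AM–4:55 PM = 6 h 59 min; less 45 min break → 6 h 14 min
Tue: 9:29 AM–6:46 PM = 9 h 17 min; less 45 min break → 8 h 32 min
Wed: 10:05 AM–9:56 PM = 11 h 51 min; less 45 min break → 11 h 6 min
Thu: 9:28 AM–2:11 PM = 4 h 43 min; less 45 min break → 3 h 58 min
Fri: 5:07 AM–9:47 AM = 4 h 40 min; less 45 min break → 3 h 55 min
Sat: 6:10 AM–12:31 PM = 6 h 21 min; less 45 min break → 5 h 36 min
Total: 6 h 14 min + 8 h 32 min + 11 h 6 min + 3 h 58 min + 3 h 55 min + 5 h 36 min = 39 h 21 min.

39.35 hours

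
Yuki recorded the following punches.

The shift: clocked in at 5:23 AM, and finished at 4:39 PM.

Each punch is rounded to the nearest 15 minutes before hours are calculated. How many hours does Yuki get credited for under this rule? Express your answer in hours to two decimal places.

The shift: in 5:23 AM→5:30 AM, out 4:39 PM→4:45 PM; 11 h 15 min

11.25 hours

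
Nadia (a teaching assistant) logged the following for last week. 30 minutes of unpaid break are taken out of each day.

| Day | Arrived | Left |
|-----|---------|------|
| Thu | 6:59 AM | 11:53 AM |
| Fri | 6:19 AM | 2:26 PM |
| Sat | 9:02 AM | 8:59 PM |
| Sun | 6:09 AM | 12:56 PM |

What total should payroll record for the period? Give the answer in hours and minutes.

Thu: 6:59 AM–11:53 AM = 4 h 54 min; less 30 min break → 4 h 24 min
Fri: 6:19 AM–2:26 PM = 8 h 7 min; less 30 min break → 7 h 37 min
Sat: 9:02 AM–8:59 PM = 11 h 57 min; less 30 min break → 11 h 27 min
Sun: 6:09 AM–12:56 PM = 6 h 47 min; less 30 min break → 6 h 17 min
Total: 4 h 24 min + 7 h 37 min + 11 h 27 min + 6 h 17 min = 29 h 45 min.

29 h 45 min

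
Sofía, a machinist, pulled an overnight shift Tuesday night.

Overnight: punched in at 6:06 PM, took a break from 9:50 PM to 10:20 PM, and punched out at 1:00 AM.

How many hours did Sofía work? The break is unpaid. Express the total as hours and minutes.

Overnight: 6:06 PM → midnight = 5 h 54 min; midnight → 1:00 AM = 1 h 0 min; span 6 h 54 min; less 30 min break → 6 h 24 min

6 h 24 min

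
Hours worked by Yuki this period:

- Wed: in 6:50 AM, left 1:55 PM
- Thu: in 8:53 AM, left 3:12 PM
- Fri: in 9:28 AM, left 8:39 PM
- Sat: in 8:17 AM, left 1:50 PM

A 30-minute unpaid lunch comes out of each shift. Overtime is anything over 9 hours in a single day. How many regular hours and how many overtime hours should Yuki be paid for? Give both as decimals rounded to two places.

Regular 26.45 hours, overtime 1.68 hours

Wed: 6:50 AM–1:55 PM = 7 h 5 min; less 30 min break → 6 h 35 min
Thu: 8:53 AM–3:12 PM = 6 h 19 min; less 30 min break → 5 h 49 min
Fri: 9:28 AM–8:39 PM = 11 h 11 min; less 30 min break → 10 h 41 min
Sat: 8:17 AM–1:50 PM = 5 h 33 min; less 30 min break → 5 h 3 min
Wed reg 6 h 35 min / OT 0 h 0 min; Thu reg 5 h 49 min / OT 0 h 0 min; Fri reg 9 h 0 min / OT 1 h 41 min; Sat reg 5 h 3 min / OT 0 h 0 min.
Totals: regular 26 h 27 min, overtime 1 h 41 min.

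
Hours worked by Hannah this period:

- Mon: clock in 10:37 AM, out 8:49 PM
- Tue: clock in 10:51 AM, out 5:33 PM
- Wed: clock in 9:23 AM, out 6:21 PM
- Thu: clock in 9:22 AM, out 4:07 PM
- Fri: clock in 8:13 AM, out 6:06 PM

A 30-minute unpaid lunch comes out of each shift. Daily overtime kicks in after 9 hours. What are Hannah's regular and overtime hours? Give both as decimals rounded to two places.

Mon: 10:37 AM–8:49 PM = 10 h 12 min; less 30 min break → 9 h 42 min
Tue: 10:51 AM–5:33 PM = 6 h 42 min; less 30 min break → 6 h 12 min
Wed: 9:23 AM–6:21 PM = 8 h 58 min; less 30 min break → 8 h 28 min
Thu: 9:22 AM–4:07 PM = 6 h 45 min; less 30 min break → 6 h 15 min
Fri: 8:13 AM–6:06 PM = 9 h 53 min; less 30 min break → 9 h 23 min
Mon reg 9 h 0 min / OT 0 h 42 min; Tue reg 6 h 12 min / OT 0 h 0 min; Wed reg 8 h 28 min / OT 0 h 0 min; Thu reg 6 h 15 min / OT 0 h 0 min; Fri reg 9 h 0 min / OT 0 h 23 min.
Totals: regular 38 h 55 min, overtime 1 h 5 min.

Regular 38.92 hours, overtime 1.08 hours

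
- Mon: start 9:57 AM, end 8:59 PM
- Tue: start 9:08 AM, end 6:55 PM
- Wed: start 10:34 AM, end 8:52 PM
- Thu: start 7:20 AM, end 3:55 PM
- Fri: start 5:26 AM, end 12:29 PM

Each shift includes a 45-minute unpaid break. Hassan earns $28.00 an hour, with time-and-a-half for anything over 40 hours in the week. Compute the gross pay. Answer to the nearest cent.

$1246.00

Mon: 9:57 AM–8:59 PM = 11 h 2 min; less 45 min break → 10 h 17 min
Tue: 9:08 AM–6:55 PM = 9 h 47 min; less 45 min break → 9 h 2 min
Wed: 10:34 AM–8:52 PM = 10 h 18 min; less 45 min break → 9 h 33 min
Thu: 7:20 AM–3:55 PM = 8 h 35 min; less 45 min break → 7 h 50 min
Fri: 5:26 AM–12:29 PM = 7 h 3 min; less 45 min break → 6 h 18 min
Total worked: 43 h 0 min = 2580 min.
Regular 40 h 0 min = 2400 min at $28.00/h; overtime 3 h 0 min = 180 min at $42.00/h.
Pay = (2400 × $28.00 + 180 × $42.00) ÷ 60 = $1246.00.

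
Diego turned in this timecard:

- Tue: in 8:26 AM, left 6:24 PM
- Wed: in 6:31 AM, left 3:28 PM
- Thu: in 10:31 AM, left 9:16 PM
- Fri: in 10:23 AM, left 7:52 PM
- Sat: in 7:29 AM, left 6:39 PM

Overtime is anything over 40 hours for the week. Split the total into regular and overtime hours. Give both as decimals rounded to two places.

Tue: 8:26 AM–6:24 PM = 9 h 58 min
Wed: 6:31 AM–3:28 PM = 8 h 57 min
Thu: 10:31 AM–9:16 PM = 10 h 45 min
Fri: 10:23 AM–7:52 PM = 9 h 29 min
Sat: 7:29 AM–6:39 PM = 11 h 10 min
Total worked: 50 h 19 min = 50.32 h.
Threshold 40 h → overtime 10 h 19 min, regular 40 h 0 min.

Regular 40.00 hours, overtime 10.32 hours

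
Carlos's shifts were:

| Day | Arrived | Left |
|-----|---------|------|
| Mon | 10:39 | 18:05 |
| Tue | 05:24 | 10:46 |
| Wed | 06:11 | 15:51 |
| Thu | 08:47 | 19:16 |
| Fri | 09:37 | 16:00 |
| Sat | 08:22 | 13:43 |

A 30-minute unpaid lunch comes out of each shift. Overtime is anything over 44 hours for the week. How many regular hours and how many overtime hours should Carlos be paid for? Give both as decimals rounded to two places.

Regular 41.68 hours, overtime 0.00 hours

Mon: 10:39–18:05 = 7 h 26 min; less 30 min break → 6 h 56 min
Tue: 05:24–10:46 = 5 h 22 min; less 30 min break → 4 h 52 min
Wed: 06:11–15:51 = 9 h 40 min; less 30 min break → 9 h 10 min
Thu: 08:47–19:16 = 10 h 29 min; less 30 min break → 9 h 59 min
Fri: 09:37–16:00 = 6 h 23 min; less 30 min break → 5 h 53 min
Sat: 08:22–13:43 = 5 h 21 min; less 30 min break → 4 h 51 min
Total worked: 41 h 41 min = 41.68 h.
Threshold 44 h → overtime 0 h 0 min, regular 41 h 41 min.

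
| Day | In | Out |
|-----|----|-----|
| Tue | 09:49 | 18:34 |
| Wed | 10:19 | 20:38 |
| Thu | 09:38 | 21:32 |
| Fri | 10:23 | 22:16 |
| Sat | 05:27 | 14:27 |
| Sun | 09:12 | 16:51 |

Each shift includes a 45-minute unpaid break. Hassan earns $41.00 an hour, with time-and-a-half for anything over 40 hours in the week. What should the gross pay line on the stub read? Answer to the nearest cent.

$2562.50

Tue: 09:49–18:34 = 8 h 45 min; less 45 min break → 8 h 0 min
Wed: 10:19–20:38 = 10 h 19 min; less 45 min break → 9 h 34 min
Thu: 09:38–21:32 = 11 h 54 min; less 45 min break → 11 h 9 min
Fri: 10:23–22:16 = 11 h 53 min; less 45 min break → 11 h 8 min
Sat: 05:27–14:27 = 9 h 0 min; less 45 min break → 8 h 15 min
Sun: 09:12–16:51 = 7 h 39 min; less 45 min break → 6 h 54 min
Total worked: 55 h 0 min = 3300 min.
Regular 40 h 0 min = 2400 min at $41.00/h; overtime 15 h 0 min = 900 min at $61.50/h.
Pay = (2400 × $41.00 + 900 × $61.50) ÷ 60 = $2562.50.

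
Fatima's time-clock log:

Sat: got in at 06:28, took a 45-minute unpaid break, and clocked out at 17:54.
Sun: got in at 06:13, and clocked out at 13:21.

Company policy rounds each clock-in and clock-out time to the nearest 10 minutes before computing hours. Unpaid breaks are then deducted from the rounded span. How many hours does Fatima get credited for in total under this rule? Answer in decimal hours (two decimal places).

Sat: in 06:28→06:30, out 17:54→17:50; 11 h 20 min − 45 min = 10 h 35 min
Sun: in 06:13→06:10, out 13:21→13:20; 7 h 10 min
Total credited: 17 h 45 min.

17.75 hours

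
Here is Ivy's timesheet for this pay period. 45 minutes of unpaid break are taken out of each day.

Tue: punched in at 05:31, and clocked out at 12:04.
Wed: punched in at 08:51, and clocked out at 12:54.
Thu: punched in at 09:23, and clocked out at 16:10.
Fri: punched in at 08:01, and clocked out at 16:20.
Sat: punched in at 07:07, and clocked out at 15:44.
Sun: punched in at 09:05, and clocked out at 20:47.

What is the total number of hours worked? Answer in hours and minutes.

Tue: 05:31–12:04 = 6 h 33 min; less 45 min break → 5 h 48 min
Wed: 08:51–12:54 = 4 h 3 min; less 45 min break → 3 h 18 min
Thu: 09:23–16:10 = 6 h 47 min; less 45 min break → 6 h 2 min
Fri: 08:01–16:20 = 8 h 19 min; less 45 min break → 7 h 34 min
Sat: 07:07–15:44 = 8 h 37 min; less 45 min break → 7 h 52 min
Sun: 09:05–20:47 = 11 h 42 min; less 45 min break → 10 h 57 min
Total: 5 h 48 min + 3 h 18 min + 6 h 2 min + 7 h 34 min + 7 h 52 min + 10 h 57 min = 41 h 31 min.

41 h 31 min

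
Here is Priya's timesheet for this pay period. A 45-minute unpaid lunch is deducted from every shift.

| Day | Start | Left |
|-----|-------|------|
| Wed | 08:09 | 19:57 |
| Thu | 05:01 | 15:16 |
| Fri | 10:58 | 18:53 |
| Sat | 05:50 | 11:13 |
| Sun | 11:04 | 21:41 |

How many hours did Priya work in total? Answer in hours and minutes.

42 h 13 min

Wed: 08:09–19:57 = 11 h 48 min; less 45 min break → 11 h 3 min
Thu: 05:01–15:16 = 10 h 15 min; less 45 min break → 9 h 30 min
Fri: 10:58–18:53 = 7 h 55 min; less 45 min break → 7 h 10 min
Sat: 05:50–11:13 = 5 h 23 min; less 45 min break → 4 h 38 min
Sun: 11:04–21:41 = 10 h 37 min; less 45 min break → 9 h 52 min
Total: 11 h 3 min + 9 h 30 min + 7 h 10 min + 4 h 38 min + 9 h 52 min = 42 h 13 min.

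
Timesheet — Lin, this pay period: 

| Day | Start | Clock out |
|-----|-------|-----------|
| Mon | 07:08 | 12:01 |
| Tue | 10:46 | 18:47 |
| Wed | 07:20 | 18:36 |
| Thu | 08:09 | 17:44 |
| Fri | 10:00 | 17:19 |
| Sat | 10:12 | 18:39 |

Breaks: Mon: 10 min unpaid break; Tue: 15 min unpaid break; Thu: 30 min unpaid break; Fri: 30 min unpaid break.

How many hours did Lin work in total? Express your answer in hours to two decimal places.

Mon: 07:08–12:01 = 4 h 53 min; less 10 min break → 4 h 43 min
Tue: 10:46–18:47 = 8 h 1 min; less 15 min break → 7 h 46 min
Wed: 07:20–18:36 = 11 h 16 min
Thu: 08:09–17:44 = 9 h 35 min; less 30 min break → 9 h 5 min
Fri: 10:00–17:19 = 7 h 19 min; less 30 min break → 6 h 49 min
Sat: 10:12–18:39 = 8 h 27 min
Total: 4 h 43 min + 7 h 46 min + 11 h 16 min + 9 h 5 min + 6 h 49 min + 8 h 27 min = 48 h 6 min.

48.10 hours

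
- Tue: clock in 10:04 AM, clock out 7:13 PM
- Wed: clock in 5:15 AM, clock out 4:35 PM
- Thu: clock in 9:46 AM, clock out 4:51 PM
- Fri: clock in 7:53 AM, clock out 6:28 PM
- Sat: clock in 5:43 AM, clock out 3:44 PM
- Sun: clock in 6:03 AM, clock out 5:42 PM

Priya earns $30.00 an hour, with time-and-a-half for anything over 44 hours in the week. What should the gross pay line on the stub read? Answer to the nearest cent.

$2031.75

Tue: 10:04 AM–7:13 PM = 9 h 9 min
Wed: 5:15 AM–4:35 PM = 11 h 20 min
Thu: 9:46 AM–4:51 PM = 7 h 5 min
Fri: 7:53 AM–6:28 PM = 10 h 35 min
Sat: 5:43 AM–3:44 PM = 10 h 1 min
Sun: 6:03 AM–5:42 PM = 11 h 39 min
Total worked: 59 h 49 min = 3589 min.
Regular 44 h 0 min = 2640 min at $30.00/h; overtime 15 h 49 min = 949 min at $45.00/h.
Pay = (2640 × $30.00 + 949 × $45.00) ÷ 60 = $2031.75.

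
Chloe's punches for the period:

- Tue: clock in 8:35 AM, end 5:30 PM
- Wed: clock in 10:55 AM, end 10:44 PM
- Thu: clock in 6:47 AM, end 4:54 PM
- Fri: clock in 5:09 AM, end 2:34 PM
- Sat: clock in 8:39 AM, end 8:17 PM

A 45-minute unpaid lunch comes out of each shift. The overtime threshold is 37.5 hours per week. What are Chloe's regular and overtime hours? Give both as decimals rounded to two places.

Regular 37.50 hours, overtime 10.65 hours

Tue: 8:35 AM–5:30 PM = 8 h 55 min; less 45 min break → 8 h 10 min
Wed: 10:55 AM–10:44 PM = 11 h 49 min; less 45 min break → 11 h 4 min
Thu: 6:47 AM–4:54 PM = 10 h 7 min; less 45 min break → 9 h 22 min
Fri: 5:09 AM–2:34 PM = 9 h 25 min; less 45 min break → 8 h 40 min
Sat: 8:39 AM–8:17 PM = 11 h 38 min; less 45 min break → 10 h 53 min
Total worked: 48 h 9 min = 48.15 h.
Threshold 37.5 h → overtime 10 h 39 min, regular 37 h 30 min.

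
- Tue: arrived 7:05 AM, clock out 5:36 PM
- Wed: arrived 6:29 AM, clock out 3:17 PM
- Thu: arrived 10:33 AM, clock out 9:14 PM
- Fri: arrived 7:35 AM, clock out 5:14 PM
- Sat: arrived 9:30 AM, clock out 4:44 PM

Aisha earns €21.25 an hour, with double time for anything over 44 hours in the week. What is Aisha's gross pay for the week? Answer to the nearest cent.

Tue: 7:05 AM–5:36 PM = 10 h 31 min
Wed: 6:29 AM–3:17 PM = 8 h 48 min
Thu: 10:33 AM–9:14 PM = 10 h 41 min
Fri: 7:35 AM–5:14 PM = 9 h 39 min
Sat: 9:30 AM–4:44 PM = 7 h 14 min
Total worked: 46 h 53 min = 2813 min.
Regular 44 h 0 min = 2640 min at €21.25/h; overtime 2 h 53 min = 173 min at €42.50/h.
Pay = (2640 × €21.25 + 173 × €42.50) ÷ 60 = €1057.54.

€1057.54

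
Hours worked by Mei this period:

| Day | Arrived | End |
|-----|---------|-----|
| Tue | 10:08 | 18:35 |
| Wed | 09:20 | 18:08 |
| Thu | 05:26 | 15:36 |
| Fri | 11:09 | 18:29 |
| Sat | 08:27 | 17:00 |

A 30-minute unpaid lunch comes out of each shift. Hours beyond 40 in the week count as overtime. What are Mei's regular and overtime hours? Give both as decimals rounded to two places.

Tue: 10:08–18:35 = 8 h 27 min; less 30 min break → 7 h 57 min
Wed: 09:20–18:08 = 8 h 48 min; less 30 min break → 8 h 18 min
Thu: 05:26–15:36 = 10 h 10 min; less 30 min break → 9 h 40 min
Fri: 11:09–18:29 = 7 h 20 min; less 30 min break → 6 h 50 min
Sat: 08:27–17:00 = 8 h 33 min; less 30 min break → 8 h 3 min
Total worked: 40 h 48 min = 40.80 h.
Threshold 40 h → overtime 0 h 48 min, regular 40 h 0 min.

Regular 40.00 hours, overtime 0.80 hours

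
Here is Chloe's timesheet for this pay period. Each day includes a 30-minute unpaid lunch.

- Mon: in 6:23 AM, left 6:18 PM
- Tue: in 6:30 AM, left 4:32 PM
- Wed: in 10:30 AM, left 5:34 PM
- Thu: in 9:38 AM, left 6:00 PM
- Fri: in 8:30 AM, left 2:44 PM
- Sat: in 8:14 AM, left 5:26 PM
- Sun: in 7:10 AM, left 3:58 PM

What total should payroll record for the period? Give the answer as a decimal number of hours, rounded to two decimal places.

Mon: 6:23 AM–6:18 PM = 11 h 55 min; less 30 min break → 11 h 25 min
Tue: 6:30 AM–4:32 PM = 10 h 2 min; less 30 min break → 9 h 32 min
Wed: 10:30 AM–5:34 PM = 7 h 4 min; less 30 min break → 6 h 34 min
Thu: 9:38 AM–6:00 PM = 8 h 22 min; less 30 min break → 7 h 52 min
Fri: 8:30 AM–2:44 PM = 6 h 14 min; less 30 min break → 5 h 44 min
Sat: 8:14 AM–5:26 PM = 9 h 12 min; less 30 min break → 8 h 42 min
Sun: 7:10 AM–3:58 PM = 8 h 48 min; less 30 min break → 8 h 18 min
Total: 11 h 25 min + 9 h 32 min + 6 h 34 min + 7 h 52 min + 5 h 44 min + 8 h 42 min + 8 h 18 min = 58 h 7 min.

58.12 hours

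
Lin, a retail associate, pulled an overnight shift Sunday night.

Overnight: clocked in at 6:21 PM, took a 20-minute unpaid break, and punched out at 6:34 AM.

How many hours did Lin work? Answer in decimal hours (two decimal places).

11.88 hours

Overnight: 6:21 PM → midnight = 5 h 39 min; midnight → 6:34 AM = 6 h 34 min; span 12 h 13 min; less 20 min break → 11 h 53 min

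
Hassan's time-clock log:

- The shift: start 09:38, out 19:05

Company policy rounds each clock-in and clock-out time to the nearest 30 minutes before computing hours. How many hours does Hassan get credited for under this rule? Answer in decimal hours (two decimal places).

9.50 hours

The shift: in 09:38→09:30, out 19:05→19:00; 9 h 30 min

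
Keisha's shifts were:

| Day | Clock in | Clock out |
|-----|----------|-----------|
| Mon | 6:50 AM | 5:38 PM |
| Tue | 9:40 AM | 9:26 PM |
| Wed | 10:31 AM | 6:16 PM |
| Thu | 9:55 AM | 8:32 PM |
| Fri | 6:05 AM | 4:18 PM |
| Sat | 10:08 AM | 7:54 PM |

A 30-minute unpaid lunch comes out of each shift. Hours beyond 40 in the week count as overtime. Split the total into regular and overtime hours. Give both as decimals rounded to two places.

Mon: 6:50 AM–5:38 PM = 10 h 48 min; less 30 min break → 10 h 18 min
Tue: 9:40 AM–9:26 PM = 11 h 46 min; less 30 min break → 11 h 16 min
Wed: 10:31 AM–6:16 PM = 7 h 45 min; less 30 min break → 7 h 15 min
Thu: 9:55 AM–8:32 PM = 10 h 37 min; less 30 min break → 10 h 7 min
Fri: 6:05 AM–4:18 PM = 10 h 13 min; less 30 min break → 9 h 43 min
Sat: 10:08 AM–7:54 PM = 9 h 46 min; less 30 min break → 9 h 16 min
Total worked: 57 h 55 min = 57.92 h.
Threshold 40 h → overtime 17 h 55 min, regular 40 h 0 min.

Regular 40.00 hours, overtime 17.92 hours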